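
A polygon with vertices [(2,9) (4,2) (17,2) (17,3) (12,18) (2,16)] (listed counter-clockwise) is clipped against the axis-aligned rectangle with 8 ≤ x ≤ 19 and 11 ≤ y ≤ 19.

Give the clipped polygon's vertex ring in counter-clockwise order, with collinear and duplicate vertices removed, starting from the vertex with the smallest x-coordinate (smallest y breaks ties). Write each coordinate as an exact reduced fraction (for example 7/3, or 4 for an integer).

1. After x ≥ 8: [(8,2) (17,2) (17,3) (12,18) (8,86/5)]
2. After x ≤ 19: [(8,2) (17,2) (17,3) (12,18) (8,86/5)]
3. After y ≥ 11: [(8,11) (43/3,11) (12,18) (8,86/5)]
4. After y ≤ 19: [(8,11) (43/3,11) (12,18) (8,86/5)]
5. Canonical ring: [(8,11) (43/3,11) (12,18) (8,86/5)]

Clipped polygon: [(8,11) (43/3,11) (12,18) (8,86/5)]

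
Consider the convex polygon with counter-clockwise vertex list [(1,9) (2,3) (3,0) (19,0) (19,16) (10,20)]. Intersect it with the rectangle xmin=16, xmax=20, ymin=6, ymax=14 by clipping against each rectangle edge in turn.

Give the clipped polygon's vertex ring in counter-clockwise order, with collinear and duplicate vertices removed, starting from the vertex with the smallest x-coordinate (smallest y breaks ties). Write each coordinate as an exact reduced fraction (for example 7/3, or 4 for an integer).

1. After x ≥ 16: [(16,0) (19,0) (19,16) (16,52/3)]
2. After x ≤ 20: [(16,0) (19,0) (19,16) (16,52/3)]
3. After y ≥ 6: [(16,6) (19,6) (19,16) (16,52/3)]
4. After y ≤ 14: [(16,14) (16,6) (19,6) (19,14)]
5. Canonical ring: [(16,6) (19,6) (19,14) (16,14)]

Clipped polygon: [(16,6) (19,6) (19,14) (16,14)]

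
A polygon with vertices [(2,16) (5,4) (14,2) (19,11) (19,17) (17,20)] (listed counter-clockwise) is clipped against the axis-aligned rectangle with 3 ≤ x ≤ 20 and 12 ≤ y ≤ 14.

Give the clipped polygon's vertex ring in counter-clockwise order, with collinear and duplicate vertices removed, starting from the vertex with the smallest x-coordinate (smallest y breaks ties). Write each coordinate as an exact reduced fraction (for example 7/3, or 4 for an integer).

1. After x ≥ 3: [(3,244/15) (3,12) (5,4) (14,2) (19,11) (19,17) (17,20)]
2. After x ≤ 20: [(3,244/15) (3,12) (5,4) (14,2) (19,11) (19,17) (17,20)]
3. After y ≥ 12: [(3,244/15) (3,12) (3,12) (19,12) (19,17) (17,20)]
4. After y ≤ 14: [(3,14) (3,12) (3,12) (19,12) (19,14)]
5. Canonical ring: [(3,12) (19,12) (19,14) (3,14)]

Clipped polygon: [(3,12) (19,12) (19,14) (3,14)]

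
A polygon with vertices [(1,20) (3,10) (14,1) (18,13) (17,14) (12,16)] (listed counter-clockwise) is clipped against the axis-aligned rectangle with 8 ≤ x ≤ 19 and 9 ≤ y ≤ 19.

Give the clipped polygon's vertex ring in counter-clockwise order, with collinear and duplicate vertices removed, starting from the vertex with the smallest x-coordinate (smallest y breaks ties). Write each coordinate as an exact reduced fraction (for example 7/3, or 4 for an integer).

1. After x ≥ 8: [(8,192/11) (8,65/11) (14,1) (18,13) (17,14) (12,16)]
2. After x ≤ 19: [(8,192/11) (8,65/11) (14,1) (18,13) (17,14) (12,16)]
3. After y ≥ 9: [(8,192/11) (8,9) (50/3,9) (18,13) (17,14) (12,16)]
4. After y ≤ 19: [(8,192/11) (8,9) (50/3,9) (18,13) (17,14) (12,16)]
5. Canonical ring: [(8,9) (50/3,9) (18,13) (17,14) (12,16) (8,192/11)]

Clipped polygon: [(8,9) (50/3,9) (18,13) (17,14) (12,16) (8,192/11)]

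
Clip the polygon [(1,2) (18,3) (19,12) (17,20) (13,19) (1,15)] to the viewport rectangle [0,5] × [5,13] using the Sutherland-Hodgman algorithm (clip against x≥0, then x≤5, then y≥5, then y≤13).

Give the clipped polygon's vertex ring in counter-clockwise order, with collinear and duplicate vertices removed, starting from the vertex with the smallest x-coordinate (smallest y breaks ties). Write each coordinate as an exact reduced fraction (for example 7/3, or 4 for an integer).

1. After x ≥ 0: [(1,2) (18,3) (19,12) (17,20) (13,19) (1,15)]
2. After x ≤ 5: [(1,2) (5,38/17) (5,49/3) (1,15)]
3. After y ≥ 5: [(1,5) (5,5) (5,49/3) (1,15)]
4. After y ≤ 13: [(1,13) (1,5) (5,5) (5,13)]
5. Canonical ring: [(1,5) (5,5) (5,13) (1,13)]

Clipped polygon: [(1,5) (5,5) (5,13) (1,13)]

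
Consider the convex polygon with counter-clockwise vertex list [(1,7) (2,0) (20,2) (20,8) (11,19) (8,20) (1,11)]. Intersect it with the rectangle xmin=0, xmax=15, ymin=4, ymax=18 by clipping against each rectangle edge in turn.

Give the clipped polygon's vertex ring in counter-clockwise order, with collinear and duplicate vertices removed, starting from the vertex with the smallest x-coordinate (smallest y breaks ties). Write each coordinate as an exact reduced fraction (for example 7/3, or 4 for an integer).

Clipped polygon: [(1,7) (10/7,4) (15,4) (15,127/9) (130/11,18) (58/9,18) (1,11)]

1. After x ≥ 0: [(1,7) (2,0) (20,2) (20,8) (11,19) (8,20) (1,11)]
2. After x ≤ 15: [(1,7) (2,0) (15,13/9) (15,127/9) (11,19) (8,20) (1,11)]
3. After y ≥ 4: [(1,7) (10/7,4) (15,4) (15,127/9) (11,19) (8,20) (1,11)]
4. After y ≤ 18: [(1,7) (10/7,4) (15,4) (15,127/9) (130/11,18) (58/9,18) (1,11)]
5. Canonical ring: [(1,7) (10/7,4) (15,4) (15,127/9) (130/11,18) (58/9,18) (1,11)]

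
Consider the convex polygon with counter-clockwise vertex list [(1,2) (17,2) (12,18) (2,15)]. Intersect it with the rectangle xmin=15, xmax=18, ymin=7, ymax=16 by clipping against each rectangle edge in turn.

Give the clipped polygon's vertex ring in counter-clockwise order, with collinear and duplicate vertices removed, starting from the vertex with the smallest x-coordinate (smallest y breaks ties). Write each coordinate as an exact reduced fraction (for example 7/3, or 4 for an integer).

Clipped polygon: [(15,7) (247/16,7) (15,42/5)]

1. After x ≥ 15: [(15,2) (17,2) (15,42/5)]
2. After x ≤ 18: [(15,2) (17,2) (15,42/5)]
3. After y ≥ 7: [(15,7) (247/16,7) (15,42/5)]
4. After y ≤ 16: [(15,7) (247/16,7) (15,42/5)]
5. Canonical ring: [(15,7) (247/16,7) (15,42/5)]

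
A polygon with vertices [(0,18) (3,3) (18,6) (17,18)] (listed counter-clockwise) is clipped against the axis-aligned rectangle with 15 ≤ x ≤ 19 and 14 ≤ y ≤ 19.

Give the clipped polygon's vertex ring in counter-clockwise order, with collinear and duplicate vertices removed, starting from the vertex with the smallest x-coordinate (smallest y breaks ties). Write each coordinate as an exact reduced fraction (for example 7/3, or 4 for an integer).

1. After x ≥ 15: [(15,18) (15,27/5) (18,6) (17,18)]
2. After x ≤ 19: [(15,18) (15,27/5) (18,6) (17,18)]
3. After y ≥ 14: [(15,18) (15,14) (52/3,14) (17,18)]
4. After y ≤ 19: [(15,18) (15,14) (52/3,14) (17,18)]
5. Canonical ring: [(15,14) (52/3,14) (17,18) (15,18)]

Clipped polygon: [(15,14) (52/3,14) (17,18) (15,18)]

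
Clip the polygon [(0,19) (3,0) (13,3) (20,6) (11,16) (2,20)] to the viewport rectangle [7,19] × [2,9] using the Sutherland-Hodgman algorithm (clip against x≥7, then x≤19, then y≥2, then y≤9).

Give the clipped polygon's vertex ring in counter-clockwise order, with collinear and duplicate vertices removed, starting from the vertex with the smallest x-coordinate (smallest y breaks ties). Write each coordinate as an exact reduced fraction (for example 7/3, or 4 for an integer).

1. After x ≥ 7: [(7,6/5) (13,3) (20,6) (11,16) (7,160/9)]
2. After x ≤ 19: [(7,6/5) (13,3) (19,39/7) (19,64/9) (11,16) (7,160/9)]
3. After y ≥ 2: [(7,2) (29/3,2) (13,3) (19,39/7) (19,64/9) (11,16) (7,160/9)]
4. After y ≤ 9: [(7,9) (7,2) (29/3,2) (13,3) (19,39/7) (19,64/9) (173/10,9)]
5. Canonical ring: [(7,2) (29/3,2) (13,3) (19,39/7) (19,64/9) (173/10,9) (7,9)]

Clipped polygon: [(7,2) (29/3,2) (13,3) (19,39/7) (19,64/9) (173/10,9) (7,9)]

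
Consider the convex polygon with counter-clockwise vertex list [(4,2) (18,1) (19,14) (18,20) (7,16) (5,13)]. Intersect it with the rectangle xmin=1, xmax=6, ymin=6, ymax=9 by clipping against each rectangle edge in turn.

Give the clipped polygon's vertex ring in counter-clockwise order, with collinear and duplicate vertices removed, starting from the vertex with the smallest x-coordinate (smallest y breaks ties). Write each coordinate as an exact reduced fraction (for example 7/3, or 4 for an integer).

1. After x ≥ 1: [(4,2) (18,1) (19,14) (18,20) (7,16) (5,13)]
2. After x ≤ 6: [(4,2) (6,13/7) (6,29/2) (5,13)]
3. After y ≥ 6: [(48/11,6) (6,6) (6,29/2) (5,13)]
4. After y ≤ 9: [(51/11,9) (48/11,6) (6,6) (6,9)]
5. Canonical ring: [(48/11,6) (6,6) (6,9) (51/11,9)]

Clipped polygon: [(48/11,6) (6,6) (6,9) (51/11,9)]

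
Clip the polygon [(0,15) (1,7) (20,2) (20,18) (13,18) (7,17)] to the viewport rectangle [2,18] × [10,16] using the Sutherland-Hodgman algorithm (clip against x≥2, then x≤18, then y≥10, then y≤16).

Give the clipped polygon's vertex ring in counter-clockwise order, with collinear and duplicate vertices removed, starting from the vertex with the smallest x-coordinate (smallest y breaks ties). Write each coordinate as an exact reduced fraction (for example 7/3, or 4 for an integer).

Clipped polygon: [(2,10) (18,10) (18,16) (7/2,16) (2,109/7)]

1. After x ≥ 2: [(2,109/7) (2,128/19) (20,2) (20,18) (13,18) (7,17)]
2. After x ≤ 18: [(2,109/7) (2,128/19) (18,48/19) (18,18) (13,18) (7,17)]
3. After y ≥ 10: [(2,109/7) (2,10) (18,10) (18,18) (13,18) (7,17)]
4. After y ≤ 16: [(7/2,16) (2,109/7) (2,10) (18,10) (18,16)]
5. Canonical ring: [(2,10) (18,10) (18,16) (7/2,16) (2,109/7)]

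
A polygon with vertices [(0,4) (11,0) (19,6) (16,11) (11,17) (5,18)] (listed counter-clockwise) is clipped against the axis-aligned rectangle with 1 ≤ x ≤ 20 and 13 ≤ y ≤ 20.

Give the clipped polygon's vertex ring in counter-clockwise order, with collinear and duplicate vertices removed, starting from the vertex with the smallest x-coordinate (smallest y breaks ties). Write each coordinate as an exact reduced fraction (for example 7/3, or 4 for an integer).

1. After x ≥ 1: [(1,34/5) (1,40/11) (11,0) (19,6) (16,11) (11,17) (5,18)]
2. After x ≤ 20: [(1,34/5) (1,40/11) (11,0) (19,6) (16,11) (11,17) (5,18)]
3. After y ≥ 13: [(45/14,13) (43/3,13) (11,17) (5,18)]
4. After y ≤ 20: [(45/14,13) (43/3,13) (11,17) (5,18)]
5. Canonical ring: [(45/14,13) (43/3,13) (11,17) (5,18)]

Clipped polygon: [(45/14,13) (43/3,13) (11,17) (5,18)]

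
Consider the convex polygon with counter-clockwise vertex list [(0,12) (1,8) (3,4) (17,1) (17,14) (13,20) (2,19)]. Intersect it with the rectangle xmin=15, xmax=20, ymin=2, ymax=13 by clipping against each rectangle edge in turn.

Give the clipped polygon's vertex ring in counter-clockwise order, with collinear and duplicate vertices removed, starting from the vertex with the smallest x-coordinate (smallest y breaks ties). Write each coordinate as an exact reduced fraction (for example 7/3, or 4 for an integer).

1. After x ≥ 15: [(15,10/7) (17,1) (17,14) (15,17)]
2. After x ≤ 20: [(15,10/7) (17,1) (17,14) (15,17)]
3. After y ≥ 2: [(15,2) (17,2) (17,14) (15,17)]
4. After y ≤ 13: [(15,13) (15,2) (17,2) (17,13)]
5. Canonical ring: [(15,2) (17,2) (17,13) (15,13)]

Clipped polygon: [(15,2) (17,2) (17,13) (15,13)]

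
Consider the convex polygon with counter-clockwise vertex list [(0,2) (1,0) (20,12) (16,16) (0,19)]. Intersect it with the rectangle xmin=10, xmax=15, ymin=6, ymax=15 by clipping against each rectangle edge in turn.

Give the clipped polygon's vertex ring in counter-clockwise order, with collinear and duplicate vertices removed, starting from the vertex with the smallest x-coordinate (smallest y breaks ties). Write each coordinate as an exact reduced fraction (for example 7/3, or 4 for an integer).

Clipped polygon: [(10,6) (21/2,6) (15,168/19) (15,15) (10,15)]

1. After x ≥ 10: [(10,108/19) (20,12) (16,16) (10,137/8)]
2. After x ≤ 15: [(10,108/19) (15,168/19) (15,259/16) (10,137/8)]
3. After y ≥ 6: [(10,6) (21/2,6) (15,168/19) (15,259/16) (10,137/8)]
4. After y ≤ 15: [(10,15) (10,6) (21/2,6) (15,168/19) (15,15)]
5. Canonical ring: [(10,6) (21/2,6) (15,168/19) (15,15) (10,15)]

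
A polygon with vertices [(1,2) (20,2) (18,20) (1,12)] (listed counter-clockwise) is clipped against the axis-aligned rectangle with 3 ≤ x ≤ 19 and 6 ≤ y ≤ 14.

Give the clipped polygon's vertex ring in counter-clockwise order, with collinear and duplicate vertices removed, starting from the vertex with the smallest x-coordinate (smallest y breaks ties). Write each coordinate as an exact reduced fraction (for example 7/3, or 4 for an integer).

1. After x ≥ 3: [(3,2) (20,2) (18,20) (3,220/17)]
2. After x ≤ 19: [(3,2) (19,2) (19,11) (18,20) (3,220/17)]
3. After y ≥ 6: [(3,6) (19,6) (19,11) (18,20) (3,220/17)]
4. After y ≤ 14: [(3,6) (19,6) (19,11) (56/3,14) (21/4,14) (3,220/17)]
5. Canonical ring: [(3,6) (19,6) (19,11) (56/3,14) (21/4,14) (3,220/17)]

Clipped polygon: [(3,6) (19,6) (19,11) (56/3,14) (21/4,14) (3,220/17)]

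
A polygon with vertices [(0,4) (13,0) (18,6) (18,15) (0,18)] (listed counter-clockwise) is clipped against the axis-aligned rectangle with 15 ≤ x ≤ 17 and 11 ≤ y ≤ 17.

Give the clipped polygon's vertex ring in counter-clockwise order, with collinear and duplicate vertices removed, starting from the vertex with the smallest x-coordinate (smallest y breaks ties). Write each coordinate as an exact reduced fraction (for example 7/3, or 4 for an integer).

1. After x ≥ 15: [(15,12/5) (18,6) (18,15) (15,31/2)]
2. After x ≤ 17: [(15,12/5) (17,24/5) (17,91/6) (15,31/2)]
3. After y ≥ 11: [(15,11) (17,11) (17,91/6) (15,31/2)]
4. After y ≤ 17: [(15,11) (17,11) (17,91/6) (15,31/2)]
5. Canonical ring: [(15,11) (17,11) (17,91/6) (15,31/2)]

Clipped polygon: [(15,11) (17,11) (17,91/6) (15,31/2)]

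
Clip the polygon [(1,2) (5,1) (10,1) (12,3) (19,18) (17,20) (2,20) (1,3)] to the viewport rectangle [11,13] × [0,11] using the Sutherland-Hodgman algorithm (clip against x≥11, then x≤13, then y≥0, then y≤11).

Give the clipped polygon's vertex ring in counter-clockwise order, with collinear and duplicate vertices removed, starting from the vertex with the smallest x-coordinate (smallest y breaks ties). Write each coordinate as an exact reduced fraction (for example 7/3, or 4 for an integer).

Clipped polygon: [(11,2) (12,3) (13,36/7) (13,11) (11,11)]

1. After x ≥ 11: [(11,2) (12,3) (19,18) (17,20) (11,20)]
2. After x ≤ 13: [(11,2) (12,3) (13,36/7) (13,20) (11,20)]
3. After y ≥ 0: [(11,2) (12,3) (13,36/7) (13,20) (11,20)]
4. After y ≤ 11: [(11,11) (11,2) (12,3) (13,36/7) (13,11)]
5. Canonical ring: [(11,2) (12,3) (13,36/7) (13,11) (11,11)]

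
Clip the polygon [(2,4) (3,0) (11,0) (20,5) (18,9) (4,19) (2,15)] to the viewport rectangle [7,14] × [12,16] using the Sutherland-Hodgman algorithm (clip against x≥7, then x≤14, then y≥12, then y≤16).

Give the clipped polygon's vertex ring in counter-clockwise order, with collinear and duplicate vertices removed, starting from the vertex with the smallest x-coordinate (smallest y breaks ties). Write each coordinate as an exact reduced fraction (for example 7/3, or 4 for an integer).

Clipped polygon: [(7,12) (69/5,12) (41/5,16) (7,16)]

1. After x ≥ 7: [(7,0) (11,0) (20,5) (18,9) (7,118/7)]
2. After x ≤ 14: [(7,0) (11,0) (14,5/3) (14,83/7) (7,118/7)]
3. After y ≥ 12: [(7,12) (69/5,12) (7,118/7)]
4. After y ≤ 16: [(7,16) (7,12) (69/5,12) (41/5,16)]
5. Canonical ring: [(7,12) (69/5,12) (41/5,16) (7,16)]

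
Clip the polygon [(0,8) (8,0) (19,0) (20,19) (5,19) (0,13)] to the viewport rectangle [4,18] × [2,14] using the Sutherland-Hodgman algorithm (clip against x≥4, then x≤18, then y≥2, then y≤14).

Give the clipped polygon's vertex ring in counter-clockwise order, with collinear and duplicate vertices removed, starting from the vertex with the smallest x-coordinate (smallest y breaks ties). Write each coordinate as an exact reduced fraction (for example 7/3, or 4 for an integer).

Clipped polygon: [(4,4) (6,2) (18,2) (18,14) (4,14)]

1. After x ≥ 4: [(4,4) (8,0) (19,0) (20,19) (5,19) (4,89/5)]
2. After x ≤ 18: [(4,4) (8,0) (18,0) (18,19) (5,19) (4,89/5)]
3. After y ≥ 2: [(4,4) (6,2) (18,2) (18,19) (5,19) (4,89/5)]
4. After y ≤ 14: [(4,14) (4,4) (6,2) (18,2) (18,14)]
5. Canonical ring: [(4,4) (6,2) (18,2) (18,14) (4,14)]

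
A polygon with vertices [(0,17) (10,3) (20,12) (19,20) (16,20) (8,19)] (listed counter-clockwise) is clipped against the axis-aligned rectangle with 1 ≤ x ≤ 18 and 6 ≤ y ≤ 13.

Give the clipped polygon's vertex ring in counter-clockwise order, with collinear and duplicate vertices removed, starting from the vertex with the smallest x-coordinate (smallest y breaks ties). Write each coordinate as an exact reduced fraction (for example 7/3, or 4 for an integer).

Clipped polygon: [(20/7,13) (55/7,6) (40/3,6) (18,51/5) (18,13)]

1. After x ≥ 1: [(1,69/4) (1,78/5) (10,3) (20,12) (19,20) (16,20) (8,19)]
2. After x ≤ 18: [(1,69/4) (1,78/5) (10,3) (18,51/5) (18,20) (16,20) (8,19)]
3. After y ≥ 6: [(1,69/4) (1,78/5) (55/7,6) (40/3,6) (18,51/5) (18,20) (16,20) (8,19)]
4. After y ≤ 13: [(20/7,13) (55/7,6) (40/3,6) (18,51/5) (18,13)]
5. Canonical ring: [(20/7,13) (55/7,6) (40/3,6) (18,51/5) (18,13)]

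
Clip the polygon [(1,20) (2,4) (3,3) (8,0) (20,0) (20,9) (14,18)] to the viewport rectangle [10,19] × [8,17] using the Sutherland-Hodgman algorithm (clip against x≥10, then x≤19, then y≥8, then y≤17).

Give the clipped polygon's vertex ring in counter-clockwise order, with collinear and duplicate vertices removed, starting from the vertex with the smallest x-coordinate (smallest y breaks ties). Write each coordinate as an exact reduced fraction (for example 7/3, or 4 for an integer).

1. After x ≥ 10: [(10,242/13) (10,0) (20,0) (20,9) (14,18)]
2. After x ≤ 19: [(10,242/13) (10,0) (19,0) (19,21/2) (14,18)]
3. After y ≥ 8: [(10,242/13) (10,8) (19,8) (19,21/2) (14,18)]
4. After y ≤ 17: [(10,17) (10,8) (19,8) (19,21/2) (44/3,17)]
5. Canonical ring: [(10,8) (19,8) (19,21/2) (44/3,17) (10,17)]

Clipped polygon: [(10,8) (19,8) (19,21/2) (44/3,17) (10,17)]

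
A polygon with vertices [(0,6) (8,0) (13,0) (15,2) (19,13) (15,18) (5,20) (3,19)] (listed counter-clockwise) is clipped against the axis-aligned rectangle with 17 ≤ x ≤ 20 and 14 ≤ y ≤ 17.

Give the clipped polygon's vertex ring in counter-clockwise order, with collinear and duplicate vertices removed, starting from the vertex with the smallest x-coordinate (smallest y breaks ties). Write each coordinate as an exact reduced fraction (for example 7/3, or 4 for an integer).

1. After x ≥ 17: [(17,15/2) (19,13) (17,31/2)]
2. After x ≤ 20: [(17,15/2) (19,13) (17,31/2)]
3. After y ≥ 14: [(17,14) (91/5,14) (17,31/2)]
4. After y ≤ 17: [(17,14) (91/5,14) (17,31/2)]
5. Canonical ring: [(17,14) (91/5,14) (17,31/2)]

Clipped polygon: [(17,14) (91/5,14) (17,31/2)]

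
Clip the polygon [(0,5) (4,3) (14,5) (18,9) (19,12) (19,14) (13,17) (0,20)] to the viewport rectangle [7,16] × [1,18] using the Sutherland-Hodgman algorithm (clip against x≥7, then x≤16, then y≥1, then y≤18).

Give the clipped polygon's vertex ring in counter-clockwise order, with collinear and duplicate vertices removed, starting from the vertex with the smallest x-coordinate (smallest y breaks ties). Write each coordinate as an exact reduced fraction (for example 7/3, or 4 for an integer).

Clipped polygon: [(7,18/5) (14,5) (16,7) (16,31/2) (13,17) (26/3,18) (7,18)]

1. After x ≥ 7: [(7,18/5) (14,5) (18,9) (19,12) (19,14) (13,17) (7,239/13)]
2. After x ≤ 16: [(7,18/5) (14,5) (16,7) (16,31/2) (13,17) (7,239/13)]
3. After y ≥ 1: [(7,18/5) (14,5) (16,7) (16,31/2) (13,17) (7,239/13)]
4. After y ≤ 18: [(7,18) (7,18/5) (14,5) (16,7) (16,31/2) (13,17) (26/3,18)]
5. Canonical ring: [(7,18/5) (14,5) (16,7) (16,31/2) (13,17) (26/3,18) (7,18)]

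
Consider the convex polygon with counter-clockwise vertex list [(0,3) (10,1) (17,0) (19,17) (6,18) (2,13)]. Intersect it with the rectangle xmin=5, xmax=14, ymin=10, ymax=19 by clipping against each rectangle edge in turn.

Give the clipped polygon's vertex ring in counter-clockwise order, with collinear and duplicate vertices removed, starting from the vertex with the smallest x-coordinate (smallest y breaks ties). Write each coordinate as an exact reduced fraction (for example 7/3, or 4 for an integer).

Clipped polygon: [(5,10) (14,10) (14,226/13) (6,18) (5,67/4)]

1. After x ≥ 5: [(5,2) (10,1) (17,0) (19,17) (6,18) (5,67/4)]
2. After x ≤ 14: [(5,2) (10,1) (14,3/7) (14,226/13) (6,18) (5,67/4)]
3. After y ≥ 10: [(5,10) (14,10) (14,226/13) (6,18) (5,67/4)]
4. After y ≤ 19: [(5,10) (14,10) (14,226/13) (6,18) (5,67/4)]
5. Canonical ring: [(5,10) (14,10) (14,226/13) (6,18) (5,67/4)]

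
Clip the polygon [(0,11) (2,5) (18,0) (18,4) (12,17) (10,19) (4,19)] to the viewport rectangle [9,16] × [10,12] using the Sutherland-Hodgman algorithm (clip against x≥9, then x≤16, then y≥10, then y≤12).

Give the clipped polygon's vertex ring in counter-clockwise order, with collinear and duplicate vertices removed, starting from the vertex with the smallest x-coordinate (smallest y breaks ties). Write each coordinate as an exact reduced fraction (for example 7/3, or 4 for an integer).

Clipped polygon: [(9,10) (198/13,10) (186/13,12) (9,12)]

1. After x ≥ 9: [(9,45/16) (18,0) (18,4) (12,17) (10,19) (9,19)]
2. After x ≤ 16: [(9,45/16) (16,5/8) (16,25/3) (12,17) (10,19) (9,19)]
3. After y ≥ 10: [(9,10) (198/13,10) (12,17) (10,19) (9,19)]
4. After y ≤ 12: [(9,12) (9,10) (198/13,10) (186/13,12)]
5. Canonical ring: [(9,10) (198/13,10) (186/13,12) (9,12)]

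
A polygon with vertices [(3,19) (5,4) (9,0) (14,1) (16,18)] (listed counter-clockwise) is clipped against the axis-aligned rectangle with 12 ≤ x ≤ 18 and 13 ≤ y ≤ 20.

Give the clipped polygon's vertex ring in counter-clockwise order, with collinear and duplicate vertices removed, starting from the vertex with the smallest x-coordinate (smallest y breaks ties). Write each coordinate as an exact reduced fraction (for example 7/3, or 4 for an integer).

1. After x ≥ 12: [(12,238/13) (12,3/5) (14,1) (16,18)]
2. After x ≤ 18: [(12,238/13) (12,3/5) (14,1) (16,18)]
3. After y ≥ 13: [(12,238/13) (12,13) (262/17,13) (16,18)]
4. After y ≤ 20: [(12,238/13) (12,13) (262/17,13) (16,18)]
5. Canonical ring: [(12,13) (262/17,13) (16,18) (12,238/13)]

Clipped polygon: [(12,13) (262/17,13) (16,18) (12,238/13)]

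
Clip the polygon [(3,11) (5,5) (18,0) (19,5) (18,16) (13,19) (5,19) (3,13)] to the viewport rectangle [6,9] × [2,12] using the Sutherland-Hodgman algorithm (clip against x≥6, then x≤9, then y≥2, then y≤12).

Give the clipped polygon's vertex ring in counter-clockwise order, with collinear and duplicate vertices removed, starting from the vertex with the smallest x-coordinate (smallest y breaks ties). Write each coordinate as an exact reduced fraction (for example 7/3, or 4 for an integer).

1. After x ≥ 6: [(6,60/13) (18,0) (19,5) (18,16) (13,19) (6,19)]
2. After x ≤ 9: [(6,60/13) (9,45/13) (9,19) (6,19)]
3. After y ≥ 2: [(6,60/13) (9,45/13) (9,19) (6,19)]
4. After y ≤ 12: [(6,12) (6,60/13) (9,45/13) (9,12)]
5. Canonical ring: [(6,60/13) (9,45/13) (9,12) (6,12)]

Clipped polygon: [(6,60/13) (9,45/13) (9,12) (6,12)]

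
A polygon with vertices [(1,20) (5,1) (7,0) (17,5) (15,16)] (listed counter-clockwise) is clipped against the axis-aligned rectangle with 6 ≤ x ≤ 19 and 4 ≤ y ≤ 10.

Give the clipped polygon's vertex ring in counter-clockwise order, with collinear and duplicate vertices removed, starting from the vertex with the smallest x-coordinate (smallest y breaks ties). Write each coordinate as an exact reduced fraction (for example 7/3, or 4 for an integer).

Clipped polygon: [(6,4) (15,4) (17,5) (177/11,10) (6,10)]

1. After x ≥ 6: [(6,130/7) (6,1/2) (7,0) (17,5) (15,16)]
2. After x ≤ 19: [(6,130/7) (6,1/2) (7,0) (17,5) (15,16)]
3. After y ≥ 4: [(6,130/7) (6,4) (15,4) (17,5) (15,16)]
4. After y ≤ 10: [(6,10) (6,4) (15,4) (17,5) (177/11,10)]
5. Canonical ring: [(6,4) (15,4) (17,5) (177/11,10) (6,10)]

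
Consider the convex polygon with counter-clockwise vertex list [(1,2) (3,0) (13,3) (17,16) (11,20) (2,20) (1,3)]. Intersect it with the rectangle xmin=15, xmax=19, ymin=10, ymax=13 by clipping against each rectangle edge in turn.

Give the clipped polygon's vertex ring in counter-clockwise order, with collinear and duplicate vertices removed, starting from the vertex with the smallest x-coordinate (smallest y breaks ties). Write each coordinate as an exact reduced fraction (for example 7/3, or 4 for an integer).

1. After x ≥ 15: [(15,19/2) (17,16) (15,52/3)]
2. After x ≤ 19: [(15,19/2) (17,16) (15,52/3)]
3. After y ≥ 10: [(15,10) (197/13,10) (17,16) (15,52/3)]
4. After y ≤ 13: [(15,13) (15,10) (197/13,10) (209/13,13)]
5. Canonical ring: [(15,10) (197/13,10) (209/13,13) (15,13)]

Clipped polygon: [(15,10) (197/13,10) (209/13,13) (15,13)]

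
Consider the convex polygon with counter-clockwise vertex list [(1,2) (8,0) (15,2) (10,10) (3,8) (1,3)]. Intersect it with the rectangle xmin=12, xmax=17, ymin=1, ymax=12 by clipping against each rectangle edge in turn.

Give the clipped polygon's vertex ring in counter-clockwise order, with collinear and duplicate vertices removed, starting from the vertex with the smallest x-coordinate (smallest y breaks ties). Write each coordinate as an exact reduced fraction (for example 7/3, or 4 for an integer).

Clipped polygon: [(12,8/7) (15,2) (12,34/5)]

1. After x ≥ 12: [(12,8/7) (15,2) (12,34/5)]
2. After x ≤ 17: [(12,8/7) (15,2) (12,34/5)]
3. After y ≥ 1: [(12,8/7) (15,2) (12,34/5)]
4. After y ≤ 12: [(12,8/7) (15,2) (12,34/5)]
5. Canonical ring: [(12,8/7) (15,2) (12,34/5)]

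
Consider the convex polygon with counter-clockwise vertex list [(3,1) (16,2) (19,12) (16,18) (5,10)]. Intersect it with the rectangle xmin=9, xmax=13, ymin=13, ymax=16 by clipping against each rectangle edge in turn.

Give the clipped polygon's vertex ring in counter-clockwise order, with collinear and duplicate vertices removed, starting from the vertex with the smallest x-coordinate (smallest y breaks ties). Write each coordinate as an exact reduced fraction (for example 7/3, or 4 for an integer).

Clipped polygon: [(73/8,13) (13,13) (13,174/11)]

1. After x ≥ 9: [(9,19/13) (16,2) (19,12) (16,18) (9,142/11)]
2. After x ≤ 13: [(9,19/13) (13,23/13) (13,174/11) (9,142/11)]
3. After y ≥ 13: [(13,13) (13,174/11) (73/8,13)]
4. After y ≤ 16: [(13,13) (13,174/11) (73/8,13)]
5. Canonical ring: [(73/8,13) (13,13) (13,174/11)]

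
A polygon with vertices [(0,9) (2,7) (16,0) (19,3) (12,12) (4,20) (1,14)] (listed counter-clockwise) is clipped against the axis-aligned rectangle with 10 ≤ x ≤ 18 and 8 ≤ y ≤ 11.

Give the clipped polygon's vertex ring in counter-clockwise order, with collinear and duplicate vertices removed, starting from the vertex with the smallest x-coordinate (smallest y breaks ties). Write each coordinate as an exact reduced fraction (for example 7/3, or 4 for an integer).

Clipped polygon: [(10,8) (136/9,8) (115/9,11) (10,11)]

1. After x ≥ 10: [(10,3) (16,0) (19,3) (12,12) (10,14)]
2. After x ≤ 18: [(10,3) (16,0) (18,2) (18,30/7) (12,12) (10,14)]
3. After y ≥ 8: [(10,8) (136/9,8) (12,12) (10,14)]
4. After y ≤ 11: [(10,11) (10,8) (136/9,8) (115/9,11)]
5. Canonical ring: [(10,8) (136/9,8) (115/9,11) (10,11)]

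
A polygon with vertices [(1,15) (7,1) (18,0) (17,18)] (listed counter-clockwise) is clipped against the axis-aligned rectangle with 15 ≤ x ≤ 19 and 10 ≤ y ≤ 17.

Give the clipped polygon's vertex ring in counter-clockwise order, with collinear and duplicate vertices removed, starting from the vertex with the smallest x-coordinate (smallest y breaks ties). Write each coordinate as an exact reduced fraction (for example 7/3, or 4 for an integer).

1. After x ≥ 15: [(15,141/8) (15,3/11) (18,0) (17,18)]
2. After x ≤ 19: [(15,141/8) (15,3/11) (18,0) (17,18)]
3. After y ≥ 10: [(15,141/8) (15,10) (157/9,10) (17,18)]
4. After y ≤ 17: [(15,17) (15,10) (157/9,10) (307/18,17)]
5. Canonical ring: [(15,10) (157/9,10) (307/18,17) (15,17)]

Clipped polygon: [(15,10) (157/9,10) (307/18,17) (15,17)]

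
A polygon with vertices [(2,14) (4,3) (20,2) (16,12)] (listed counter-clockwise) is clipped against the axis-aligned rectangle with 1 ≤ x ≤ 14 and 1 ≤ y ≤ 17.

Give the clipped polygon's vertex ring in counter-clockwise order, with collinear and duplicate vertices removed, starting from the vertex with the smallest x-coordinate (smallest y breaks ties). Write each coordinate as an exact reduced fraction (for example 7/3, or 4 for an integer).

Clipped polygon: [(2,14) (4,3) (14,19/8) (14,86/7)]

1. After x ≥ 1: [(2,14) (4,3) (20,2) (16,12)]
2. After x ≤ 14: [(14,86/7) (2,14) (4,3) (14,19/8)]
3. After y ≥ 1: [(14,86/7) (2,14) (4,3) (14,19/8)]
4. After y ≤ 17: [(14,86/7) (2,14) (4,3) (14,19/8)]
5. Canonical ring: [(2,14) (4,3) (14,19/8) (14,86/7)]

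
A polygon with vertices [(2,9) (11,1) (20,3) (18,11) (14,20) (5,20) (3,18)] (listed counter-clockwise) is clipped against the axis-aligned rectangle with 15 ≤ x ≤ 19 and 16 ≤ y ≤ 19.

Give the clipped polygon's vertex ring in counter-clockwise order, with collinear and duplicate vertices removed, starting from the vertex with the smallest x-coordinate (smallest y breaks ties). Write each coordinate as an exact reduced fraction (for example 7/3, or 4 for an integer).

Clipped polygon: [(15,16) (142/9,16) (15,71/4)]

1. After x ≥ 15: [(15,17/9) (20,3) (18,11) (15,71/4)]
2. After x ≤ 19: [(15,17/9) (19,25/9) (19,7) (18,11) (15,71/4)]
3. After y ≥ 16: [(15,16) (142/9,16) (15,71/4)]
4. After y ≤ 19: [(15,16) (142/9,16) (15,71/4)]
5. Canonical ring: [(15,16) (142/9,16) (15,71/4)]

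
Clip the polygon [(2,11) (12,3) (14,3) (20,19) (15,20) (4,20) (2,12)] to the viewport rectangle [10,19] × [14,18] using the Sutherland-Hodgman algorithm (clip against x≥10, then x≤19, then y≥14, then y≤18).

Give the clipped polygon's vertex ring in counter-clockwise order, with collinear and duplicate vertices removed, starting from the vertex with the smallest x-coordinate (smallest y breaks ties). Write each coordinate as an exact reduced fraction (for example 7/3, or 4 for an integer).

1. After x ≥ 10: [(10,23/5) (12,3) (14,3) (20,19) (15,20) (10,20)]
2. After x ≤ 19: [(10,23/5) (12,3) (14,3) (19,49/3) (19,96/5) (15,20) (10,20)]
3. After y ≥ 14: [(10,14) (145/8,14) (19,49/3) (19,96/5) (15,20) (10,20)]
4. After y ≤ 18: [(10,18) (10,14) (145/8,14) (19,49/3) (19,18)]
5. Canonical ring: [(10,14) (145/8,14) (19,49/3) (19,18) (10,18)]

Clipped polygon: [(10,14) (145/8,14) (19,49/3) (19,18) (10,18)]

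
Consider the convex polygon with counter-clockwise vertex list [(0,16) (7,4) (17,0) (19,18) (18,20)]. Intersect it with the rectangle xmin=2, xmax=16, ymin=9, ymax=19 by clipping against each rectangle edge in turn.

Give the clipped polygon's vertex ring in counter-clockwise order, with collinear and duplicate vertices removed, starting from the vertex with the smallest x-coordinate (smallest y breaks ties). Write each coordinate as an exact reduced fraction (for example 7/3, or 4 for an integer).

1. After x ≥ 2: [(2,148/9) (2,88/7) (7,4) (17,0) (19,18) (18,20)]
2. After x ≤ 16: [(16,176/9) (2,148/9) (2,88/7) (7,4) (16,2/5)]
3. After y ≥ 9: [(16,9) (16,176/9) (2,148/9) (2,88/7) (49/12,9)]
4. After y ≤ 19: [(16,9) (16,19) (27/2,19) (2,148/9) (2,88/7) (49/12,9)]
5. Canonical ring: [(2,88/7) (49/12,9) (16,9) (16,19) (27/2,19) (2,148/9)]

Clipped polygon: [(2,88/7) (49/12,9) (16,9) (16,19) (27/2,19) (2,148/9)]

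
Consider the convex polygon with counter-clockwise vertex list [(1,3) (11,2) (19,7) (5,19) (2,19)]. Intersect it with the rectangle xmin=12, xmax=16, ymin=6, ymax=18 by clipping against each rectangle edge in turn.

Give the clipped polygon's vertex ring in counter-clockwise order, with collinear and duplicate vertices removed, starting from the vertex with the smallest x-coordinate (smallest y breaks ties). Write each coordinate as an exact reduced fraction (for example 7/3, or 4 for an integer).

1. After x ≥ 12: [(12,21/8) (19,7) (12,13)]
2. After x ≤ 16: [(12,21/8) (16,41/8) (16,67/7) (12,13)]
3. After y ≥ 6: [(12,6) (16,6) (16,67/7) (12,13)]
4. After y ≤ 18: [(12,6) (16,6) (16,67/7) (12,13)]
5. Canonical ring: [(12,6) (16,6) (16,67/7) (12,13)]

Clipped polygon: [(12,6) (16,6) (16,67/7) (12,13)]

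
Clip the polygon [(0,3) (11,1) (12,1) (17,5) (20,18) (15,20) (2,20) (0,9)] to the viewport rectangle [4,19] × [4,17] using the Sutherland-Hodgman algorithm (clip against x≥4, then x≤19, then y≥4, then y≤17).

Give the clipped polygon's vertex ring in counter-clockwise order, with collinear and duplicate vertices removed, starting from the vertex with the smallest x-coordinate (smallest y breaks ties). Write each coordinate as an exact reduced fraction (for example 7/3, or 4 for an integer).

Clipped polygon: [(4,4) (63/4,4) (17,5) (19,41/3) (19,17) (4,17)]

1. After x ≥ 4: [(4,25/11) (11,1) (12,1) (17,5) (20,18) (15,20) (4,20)]
2. After x ≤ 19: [(4,25/11) (11,1) (12,1) (17,5) (19,41/3) (19,92/5) (15,20) (4,20)]
3. After y ≥ 4: [(4,4) (63/4,4) (17,5) (19,41/3) (19,92/5) (15,20) (4,20)]
4. After y ≤ 17: [(4,17) (4,4) (63/4,4) (17,5) (19,41/3) (19,17)]
5. Canonical ring: [(4,4) (63/4,4) (17,5) (19,41/3) (19,17) (4,17)]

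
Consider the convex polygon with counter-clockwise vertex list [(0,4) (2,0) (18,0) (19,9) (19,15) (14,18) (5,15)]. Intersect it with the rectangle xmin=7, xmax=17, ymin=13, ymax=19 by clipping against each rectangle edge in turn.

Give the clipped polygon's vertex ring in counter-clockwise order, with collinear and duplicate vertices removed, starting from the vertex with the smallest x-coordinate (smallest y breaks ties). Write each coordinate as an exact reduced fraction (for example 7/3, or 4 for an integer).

Clipped polygon: [(7,13) (17,13) (17,81/5) (14,18) (7,47/3)]

1. After x ≥ 7: [(7,0) (18,0) (19,9) (19,15) (14,18) (7,47/3)]
2. After x ≤ 17: [(7,0) (17,0) (17,81/5) (14,18) (7,47/3)]
3. After y ≥ 13: [(7,13) (17,13) (17,81/5) (14,18) (7,47/3)]
4. After y ≤ 19: [(7,13) (17,13) (17,81/5) (14,18) (7,47/3)]
5. Canonical ring: [(7,13) (17,13) (17,81/5) (14,18) (7,47/3)]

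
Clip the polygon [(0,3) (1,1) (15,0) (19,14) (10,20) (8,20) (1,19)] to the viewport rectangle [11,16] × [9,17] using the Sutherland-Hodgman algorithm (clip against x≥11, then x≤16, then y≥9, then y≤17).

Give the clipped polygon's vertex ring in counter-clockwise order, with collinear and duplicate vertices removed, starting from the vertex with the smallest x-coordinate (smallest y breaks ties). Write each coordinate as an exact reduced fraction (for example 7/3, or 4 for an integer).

1. After x ≥ 11: [(11,2/7) (15,0) (19,14) (11,58/3)]
2. After x ≤ 16: [(11,2/7) (15,0) (16,7/2) (16,16) (11,58/3)]
3. After y ≥ 9: [(11,9) (16,9) (16,16) (11,58/3)]
4. After y ≤ 17: [(11,17) (11,9) (16,9) (16,16) (29/2,17)]
5. Canonical ring: [(11,9) (16,9) (16,16) (29/2,17) (11,17)]

Clipped polygon: [(11,9) (16,9) (16,16) (29/2,17) (11,17)]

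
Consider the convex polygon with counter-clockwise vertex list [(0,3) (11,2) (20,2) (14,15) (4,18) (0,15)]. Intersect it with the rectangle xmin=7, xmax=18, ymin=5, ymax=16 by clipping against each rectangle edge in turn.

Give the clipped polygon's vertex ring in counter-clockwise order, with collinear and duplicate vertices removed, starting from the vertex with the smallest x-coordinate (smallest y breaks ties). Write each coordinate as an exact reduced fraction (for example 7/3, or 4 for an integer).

1. After x ≥ 7: [(7,26/11) (11,2) (20,2) (14,15) (7,171/10)]
2. After x ≤ 18: [(7,26/11) (11,2) (18,2) (18,19/3) (14,15) (7,171/10)]
3. After y ≥ 5: [(7,5) (18,5) (18,19/3) (14,15) (7,171/10)]
4. After y ≤ 16: [(7,16) (7,5) (18,5) (18,19/3) (14,15) (32/3,16)]
5. Canonical ring: [(7,5) (18,5) (18,19/3) (14,15) (32/3,16) (7,16)]

Clipped polygon: [(7,5) (18,5) (18,19/3) (14,15) (32/3,16) (7,16)]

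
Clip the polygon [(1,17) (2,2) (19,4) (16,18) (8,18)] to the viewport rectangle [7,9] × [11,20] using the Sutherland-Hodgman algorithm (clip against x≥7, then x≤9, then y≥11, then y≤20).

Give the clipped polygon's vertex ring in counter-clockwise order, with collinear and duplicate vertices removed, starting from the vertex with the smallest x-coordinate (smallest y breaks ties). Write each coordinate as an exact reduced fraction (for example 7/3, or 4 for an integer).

Clipped polygon: [(7,11) (9,11) (9,18) (8,18) (7,125/7)]

1. After x ≥ 7: [(7,125/7) (7,44/17) (19,4) (16,18) (8,18)]
2. After x ≤ 9: [(7,125/7) (7,44/17) (9,48/17) (9,18) (8,18)]
3. After y ≥ 11: [(7,125/7) (7,11) (9,11) (9,18) (8,18)]
4. After y ≤ 20: [(7,125/7) (7,11) (9,11) (9,18) (8,18)]
5. Canonical ring: [(7,11) (9,11) (9,18) (8,18) (7,125/7)]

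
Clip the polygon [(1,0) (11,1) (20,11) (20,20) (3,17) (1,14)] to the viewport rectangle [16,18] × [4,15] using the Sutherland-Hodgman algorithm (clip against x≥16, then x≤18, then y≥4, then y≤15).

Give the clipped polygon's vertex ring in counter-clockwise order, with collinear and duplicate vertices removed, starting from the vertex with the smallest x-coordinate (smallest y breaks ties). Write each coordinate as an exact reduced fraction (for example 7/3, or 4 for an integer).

Clipped polygon: [(16,59/9) (18,79/9) (18,15) (16,15)]

1. After x ≥ 16: [(16,59/9) (20,11) (20,20) (16,328/17)]
2. After x ≤ 18: [(16,59/9) (18,79/9) (18,334/17) (16,328/17)]
3. After y ≥ 4: [(16,59/9) (18,79/9) (18,334/17) (16,328/17)]
4. After y ≤ 15: [(16,15) (16,59/9) (18,79/9) (18,15)]
5. Canonical ring: [(16,59/9) (18,79/9) (18,15) (16,15)]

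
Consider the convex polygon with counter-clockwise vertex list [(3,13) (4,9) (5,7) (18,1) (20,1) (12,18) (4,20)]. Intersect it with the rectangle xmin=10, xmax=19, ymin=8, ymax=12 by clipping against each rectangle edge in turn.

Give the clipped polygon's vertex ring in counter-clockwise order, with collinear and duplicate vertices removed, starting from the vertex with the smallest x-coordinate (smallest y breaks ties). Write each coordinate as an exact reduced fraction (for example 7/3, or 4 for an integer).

Clipped polygon: [(10,8) (284/17,8) (252/17,12) (10,12)]

1. After x ≥ 10: [(10,61/13) (18,1) (20,1) (12,18) (10,37/2)]
2. After x ≤ 19: [(10,61/13) (18,1) (19,1) (19,25/8) (12,18) (10,37/2)]
3. After y ≥ 8: [(10,8) (284/17,8) (12,18) (10,37/2)]
4. After y ≤ 12: [(10,12) (10,8) (284/17,8) (252/17,12)]
5. Canonical ring: [(10,8) (284/17,8) (252/17,12) (10,12)]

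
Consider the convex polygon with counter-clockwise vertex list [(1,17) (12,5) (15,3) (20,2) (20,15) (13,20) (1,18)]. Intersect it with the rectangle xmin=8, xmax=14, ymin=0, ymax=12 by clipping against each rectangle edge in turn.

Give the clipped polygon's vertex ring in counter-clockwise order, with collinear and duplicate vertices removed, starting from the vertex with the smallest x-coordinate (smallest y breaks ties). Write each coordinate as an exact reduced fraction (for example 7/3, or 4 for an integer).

Clipped polygon: [(8,103/11) (12,5) (14,11/3) (14,12) (8,12)]

1. After x ≥ 8: [(8,103/11) (12,5) (15,3) (20,2) (20,15) (13,20) (8,115/6)]
2. After x ≤ 14: [(8,103/11) (12,5) (14,11/3) (14,135/7) (13,20) (8,115/6)]
3. After y ≥ 0: [(8,103/11) (12,5) (14,11/3) (14,135/7) (13,20) (8,115/6)]
4. After y ≤ 12: [(8,12) (8,103/11) (12,5) (14,11/3) (14,12)]
5. Canonical ring: [(8,103/11) (12,5) (14,11/3) (14,12) (8,12)]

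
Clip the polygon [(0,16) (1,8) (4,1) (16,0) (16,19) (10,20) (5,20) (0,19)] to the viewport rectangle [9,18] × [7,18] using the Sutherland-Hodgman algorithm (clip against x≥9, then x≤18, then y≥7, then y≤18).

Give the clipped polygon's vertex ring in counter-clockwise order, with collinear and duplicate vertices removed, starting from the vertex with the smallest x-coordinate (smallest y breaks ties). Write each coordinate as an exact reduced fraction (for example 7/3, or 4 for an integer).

Clipped polygon: [(9,7) (16,7) (16,18) (9,18)]

1. After x ≥ 9: [(9,7/12) (16,0) (16,19) (10,20) (9,20)]
2. After x ≤ 18: [(9,7/12) (16,0) (16,19) (10,20) (9,20)]
3. After y ≥ 7: [(9,7) (16,7) (16,19) (10,20) (9,20)]
4. After y ≤ 18: [(9,18) (9,7) (16,7) (16,18)]
5. Canonical ring: [(9,7) (16,7) (16,18) (9,18)]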